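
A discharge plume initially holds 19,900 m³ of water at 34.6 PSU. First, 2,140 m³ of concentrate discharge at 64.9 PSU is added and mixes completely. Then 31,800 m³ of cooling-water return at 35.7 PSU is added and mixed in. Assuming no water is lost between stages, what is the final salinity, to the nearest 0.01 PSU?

36.45 PSU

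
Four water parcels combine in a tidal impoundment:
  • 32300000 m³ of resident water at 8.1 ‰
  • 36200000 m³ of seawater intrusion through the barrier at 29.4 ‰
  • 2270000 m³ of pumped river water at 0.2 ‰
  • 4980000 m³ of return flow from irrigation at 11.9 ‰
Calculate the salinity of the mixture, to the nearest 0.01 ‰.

Total salt / total volume:
salt = 32,300,000×8.1 + 36,200,000×29.4 + 2,270,000×0.2 + 4,980,000×11.9 = 261,630,000 + 1,064,280,000 + 454,000 + 59,262,000 = 1,385,626,000
volume = 32,300,000 + 36,200,000 + 2,270,000 + 4,980,000 = 75,750,000 m³
S = 1,385,626,000 / 75,750,000 = 18.2921 ‰

18.29 ‰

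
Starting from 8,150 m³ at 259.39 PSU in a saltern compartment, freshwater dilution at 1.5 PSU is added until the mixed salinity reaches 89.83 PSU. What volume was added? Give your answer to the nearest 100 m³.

15600 m³

Salt balance: 8,150×259.39 + V×1.5 = (8,150+V)×89.83
2,114,028.5 + 1.5V = 732,114.5 + 89.83V
1,381,914 = 88.33V
V = 15,644.9 m³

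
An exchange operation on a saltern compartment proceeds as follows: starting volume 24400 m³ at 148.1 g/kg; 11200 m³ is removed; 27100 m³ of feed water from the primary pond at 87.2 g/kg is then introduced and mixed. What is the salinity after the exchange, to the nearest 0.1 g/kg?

Remaining after removal: 13,200 m³ at 148.1 g/kg (salt = 1,954,920)
After addition: salt = 1,954,920 + 27,100×87.2 = 4,318,040; volume = 40,300 m³
S = 4,318,040 / 40,300 = 107.1474 g/kg

107.1 g/kg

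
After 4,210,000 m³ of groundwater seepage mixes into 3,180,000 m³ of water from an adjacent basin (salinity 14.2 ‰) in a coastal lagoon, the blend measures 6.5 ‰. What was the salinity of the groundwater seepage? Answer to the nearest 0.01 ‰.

Salt balance: 3,180,000×14.2 + 4,210,000×S = 7,390,000×6.5
45,156,000 + 4,210,000·S = 48,035,000
S = (48,035,000 − 45,156,000) / 4,210,000 = 0.6838 ‰

0.68 ‰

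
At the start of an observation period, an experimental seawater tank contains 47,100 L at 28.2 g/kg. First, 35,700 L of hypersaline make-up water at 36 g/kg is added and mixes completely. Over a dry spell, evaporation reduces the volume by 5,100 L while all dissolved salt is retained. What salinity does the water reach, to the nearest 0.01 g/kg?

After mixing: salt = 47,100×28.2 + 35,700×36 = 2,613,420; volume = 82,800 L
After evaporation: salt unchanged = 2,613,420; volume = 82,800 − 5,100 = 77,700 L
S = 2,613,420 / 77,700 = 33.6347 g/kg

33.63 g/kg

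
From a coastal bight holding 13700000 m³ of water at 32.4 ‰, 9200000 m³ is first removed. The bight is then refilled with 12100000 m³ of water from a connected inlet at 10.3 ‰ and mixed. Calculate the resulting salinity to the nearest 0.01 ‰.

16.29 ‰

Remaining after removal: 4,500,000 m³ at 32.4 ‰ (salt = 145,800,000)
After addition: salt = 145,800,000 + 12,100,000×10.3 = 270,430,000; volume = 16,600,000 m³
S = 270,430,000 / 16,600,000 = 16.291 ‰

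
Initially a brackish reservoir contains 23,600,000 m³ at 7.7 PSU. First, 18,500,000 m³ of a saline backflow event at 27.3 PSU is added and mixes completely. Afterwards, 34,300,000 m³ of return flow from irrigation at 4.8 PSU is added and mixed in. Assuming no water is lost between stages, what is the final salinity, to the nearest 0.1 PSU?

Total salt / total volume:
Initial salt = 23,600,000×7.7 = 181,720,000
After stage 1: salt = 181,720,000 + 18,500,000×27.3 = 686,770,000; volume = 42,100,000 m³; S = 16.313 PSU
After stage 2: salt = 686,770,000 + 34,300,000×4.8 = 851,410,000; volume = 76,400,000 m³
S = 851,410,000 / 76,400,000 = 11.1441 PSU

11.1 PSU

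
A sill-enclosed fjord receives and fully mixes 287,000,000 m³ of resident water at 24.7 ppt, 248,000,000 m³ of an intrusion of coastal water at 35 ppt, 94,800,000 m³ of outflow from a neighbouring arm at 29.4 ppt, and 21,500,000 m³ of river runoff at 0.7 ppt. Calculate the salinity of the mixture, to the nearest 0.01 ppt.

28.51 ppt

Mass of salt is conserved:
salt = 287,000,000×24.7 + 248,000,000×35 + 94,800,000×29.4 + 21,500,000×0.7 = 7,088,900,000 + 8,680,000,000 + 2,787,120,000 + 15,050,000 = 18,571,070,000
volume = 287,000,000 + 248,000,000 + 94,800,000 + 21,500,000 = 651,300,000 m³
S = 18,571,070,000 / 651,300,000 = 28.5138 ppt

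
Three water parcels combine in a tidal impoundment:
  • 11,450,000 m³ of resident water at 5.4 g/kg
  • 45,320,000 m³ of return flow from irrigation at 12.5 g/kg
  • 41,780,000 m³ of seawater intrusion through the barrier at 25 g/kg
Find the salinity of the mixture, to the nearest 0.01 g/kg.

Total salt / total volume:
salt = 11,450,000×5.4 + 45,320,000×12.5 + 41,780,000×25 = 61,830,000 + 566,500,000 + 1,044,500,000 = 1,672,830,000
volume = 11,450,000 + 45,320,000 + 41,780,000 = 98,550,000 m³
S = 1,672,830,000 / 98,550,000 = 16.9744 g/kg

16.97 g/kg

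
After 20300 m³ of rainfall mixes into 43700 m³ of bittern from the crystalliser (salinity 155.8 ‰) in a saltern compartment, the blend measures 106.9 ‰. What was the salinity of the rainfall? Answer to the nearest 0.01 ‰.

Salt balance: 43,700×155.8 + 20,300×S = 64,000×106.9
6,808,460 + 20,300·S = 6,841,600
S = (6,841,600 − 6,808,460) / 20,300 = 1.6325 ‰

1.63 ‰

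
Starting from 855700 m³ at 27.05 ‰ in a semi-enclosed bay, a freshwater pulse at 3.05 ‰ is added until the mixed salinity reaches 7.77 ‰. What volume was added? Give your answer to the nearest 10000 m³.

3500000 m³

Salt balance: 855,700×27.05 + V×3.05 = (855,700+V)×7.77
23,146,685 + 3.05V = 6,648,789 + 7.77V
16,497,896 = 4.72V
V = 3,495,316.95 m³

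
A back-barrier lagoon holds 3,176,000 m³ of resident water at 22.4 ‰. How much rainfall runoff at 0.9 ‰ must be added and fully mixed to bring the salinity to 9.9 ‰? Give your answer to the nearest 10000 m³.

4410000 m³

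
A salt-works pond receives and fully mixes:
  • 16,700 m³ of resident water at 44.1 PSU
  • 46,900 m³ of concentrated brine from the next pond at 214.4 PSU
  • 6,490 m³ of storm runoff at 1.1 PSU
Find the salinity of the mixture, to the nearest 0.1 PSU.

154.1 PSU

Conserving salt mass:
salt = 16,700×44.1 + 46,900×214.4 + 6,490×1.1 = 736,470 + 10,055,360 + 7,139 = 10,798,969
volume = 16,700 + 46,900 + 6,490 = 70,090 m³
S = 10,798,969 / 70,090 = 154.073 PSU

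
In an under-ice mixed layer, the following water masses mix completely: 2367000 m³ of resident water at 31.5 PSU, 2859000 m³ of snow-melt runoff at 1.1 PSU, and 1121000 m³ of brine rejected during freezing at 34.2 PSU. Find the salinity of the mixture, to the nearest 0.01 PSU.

18.28 PSU

Weighted by volume,
salt = 2,367,000×31.5 + 2,859,000×1.1 + 1,121,000×34.2 = 74,560,500 + 3,144,900 + 38,338,200 = 116,043,600
volume = 2,367,000 + 2,859,000 + 1,121,000 = 6,347,000 m³
S = 116,043,600 / 6,347,000 = 18.2832 PSU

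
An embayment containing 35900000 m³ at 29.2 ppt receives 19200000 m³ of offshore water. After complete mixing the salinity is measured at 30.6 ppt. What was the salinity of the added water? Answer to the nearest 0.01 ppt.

Salt balance: 35,900,000×29.2 + 19,200,000×S = 55,100,000×30.6
1,048,280,000 + 19,200,000·S = 1,686,060,000
S = (1,686,060,000 − 1,048,280,000) / 19,200,000 = 33.2177 ppt

33.22 ppt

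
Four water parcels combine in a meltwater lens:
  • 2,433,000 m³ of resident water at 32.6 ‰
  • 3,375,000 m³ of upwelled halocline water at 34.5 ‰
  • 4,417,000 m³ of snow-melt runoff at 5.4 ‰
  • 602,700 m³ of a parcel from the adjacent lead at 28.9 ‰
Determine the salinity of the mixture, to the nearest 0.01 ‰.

21.89 ‰

Conserving salt mass:
salt = 2,433,000×32.6 + 3,375,000×34.5 + 4,417,000×5.4 + 602,700×28.9 = 79,315,800 + 116,437,500 + 23,851,800 + 17,418,030 = 237,023,130
volume = 2,433,000 + 3,375,000 + 4,417,000 + 602,700 = 10,827,700 m³
S = 237,023,130 / 10,827,700 = 21.8904 ‰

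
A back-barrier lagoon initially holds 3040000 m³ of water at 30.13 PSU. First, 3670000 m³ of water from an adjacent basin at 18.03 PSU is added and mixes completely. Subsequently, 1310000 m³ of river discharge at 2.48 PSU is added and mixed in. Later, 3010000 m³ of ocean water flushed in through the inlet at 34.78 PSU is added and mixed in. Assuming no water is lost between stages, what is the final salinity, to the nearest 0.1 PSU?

24.1 PSU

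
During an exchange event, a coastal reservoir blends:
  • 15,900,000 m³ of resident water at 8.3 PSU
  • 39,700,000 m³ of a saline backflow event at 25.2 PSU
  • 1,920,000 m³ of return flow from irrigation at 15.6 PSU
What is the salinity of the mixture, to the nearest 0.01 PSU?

20.21 PSU

Salt balance:
salt = 15,900,000×8.3 + 39,700,000×25.2 + 1,920,000×15.6 = 131,970,000 + 1,000,440,000 + 29,952,000 = 1,162,362,000
volume = 15,900,000 + 39,700,000 + 1,920,000 = 57,520,000 m³
S = 1,162,362,000 / 57,520,000 = 20.208 PSU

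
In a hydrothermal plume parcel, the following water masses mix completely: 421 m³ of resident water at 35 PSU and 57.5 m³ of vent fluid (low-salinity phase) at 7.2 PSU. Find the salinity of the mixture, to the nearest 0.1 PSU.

31.7 PSU

Salt balance:
salt = 421×35 + 57.5×7.2 = 14,735 + 414 = 15,149
volume = 421 + 57.5 = 478.5 m³
S = 15,149 / 478.5 = 31.659 PSU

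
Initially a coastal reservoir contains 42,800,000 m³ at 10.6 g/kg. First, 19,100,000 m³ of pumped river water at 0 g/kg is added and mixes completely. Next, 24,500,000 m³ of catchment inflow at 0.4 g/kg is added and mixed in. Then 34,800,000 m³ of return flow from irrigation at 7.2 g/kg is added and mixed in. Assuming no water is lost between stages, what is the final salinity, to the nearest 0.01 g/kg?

Weighted by volume,
Initial salt = 42,800,000×10.6 = 453,680,000
After stage 1: salt = 453,680,000 + 19,100,000×0 = 453,680,000; volume = 61,900,000 m³; S = 7.329 g/kg
After stage 2: salt = 453,680,000 + 24,500,000×0.4 = 463,480,000; volume = 86,400,000 m³; S = 5.364 g/kg
After stage 3: salt = 463,480,000 + 34,800,000×7.2 = 714,040,000; volume = 121,200,000 m³
S = 714,040,000 / 121,200,000 = 5.8914 g/kg

5.89 g/kg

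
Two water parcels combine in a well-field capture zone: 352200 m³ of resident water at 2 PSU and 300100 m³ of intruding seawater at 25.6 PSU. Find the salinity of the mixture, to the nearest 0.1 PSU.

12.9 PSU

Weighted by volume,
salt = 352,200×2 + 300,100×25.6 = 704,400 + 7,682,560 = 8,386,960
volume = 352,200 + 300,100 = 652,300 m³
S = 8,386,960 / 652,300 = 12.858 PSU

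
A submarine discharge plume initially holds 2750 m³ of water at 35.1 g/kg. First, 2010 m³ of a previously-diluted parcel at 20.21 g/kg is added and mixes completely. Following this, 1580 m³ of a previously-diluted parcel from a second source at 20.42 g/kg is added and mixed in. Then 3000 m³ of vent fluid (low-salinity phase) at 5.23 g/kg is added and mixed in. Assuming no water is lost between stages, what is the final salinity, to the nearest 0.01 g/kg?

By conservation of dissolved salt,
Initial salt = 2,750×35.1 = 96,525
After stage 1: salt = 96,525 + 2,010×20.21 = 137,147.1; volume = 4,760 m³; S = 28.812 g/kg
After stage 2: salt = 137,147.1 + 1,580×20.42 = 169,410.7; volume = 6,340 m³; S = 26.721 g/kg
After stage 3: salt = 169,410.7 + 3,000×5.23 = 185,100.7; volume = 9,340 m³
S = 185,100.7 / 9,340 = 19.8181 g/kg

19.82 g/kg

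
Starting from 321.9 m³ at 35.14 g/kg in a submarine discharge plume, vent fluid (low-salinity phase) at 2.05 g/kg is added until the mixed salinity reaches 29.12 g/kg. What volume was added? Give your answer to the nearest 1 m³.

72 m³

Salt balance: 321.9×35.14 + V×2.05 = (321.9+V)×29.12
11,311.566 + 2.05V = 9,373.728 + 29.12V
1,937.838 = 27.07V
V = 71.59 m³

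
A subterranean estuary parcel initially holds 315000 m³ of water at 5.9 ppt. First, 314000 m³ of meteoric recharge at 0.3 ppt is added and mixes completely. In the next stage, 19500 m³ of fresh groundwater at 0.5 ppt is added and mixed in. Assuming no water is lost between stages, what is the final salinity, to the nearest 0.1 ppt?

3.0 ppt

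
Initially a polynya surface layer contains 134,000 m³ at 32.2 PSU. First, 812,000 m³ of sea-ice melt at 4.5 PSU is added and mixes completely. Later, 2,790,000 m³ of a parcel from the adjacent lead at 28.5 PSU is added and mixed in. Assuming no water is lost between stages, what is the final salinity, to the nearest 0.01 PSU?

23.42 PSU

Weighted by volume,
Initial salt = 134,000×32.2 = 4,314,800
After stage 1: salt = 4,314,800 + 812,000×4.5 = 7,968,800; volume = 946,000 m³; S = 8.424 PSU
After stage 2: salt = 7,968,800 + 2,790,000×28.5 = 87,483,800; volume = 3,736,000 m³
S = 87,483,800 / 3,736,000 = 23.4164 PSU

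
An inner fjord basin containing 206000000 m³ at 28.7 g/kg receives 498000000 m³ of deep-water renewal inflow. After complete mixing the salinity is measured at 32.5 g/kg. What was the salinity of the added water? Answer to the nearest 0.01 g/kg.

34.07 g/kg

Salt balance: 206,000,000×28.7 + 498,000,000×S = 704,000,000×32.5
5,912,200,000 + 498,000,000·S = 22,880,000,000
S = (22,880,000,000 − 5,912,200,000) / 498,000,000 = 34.0719 g/kg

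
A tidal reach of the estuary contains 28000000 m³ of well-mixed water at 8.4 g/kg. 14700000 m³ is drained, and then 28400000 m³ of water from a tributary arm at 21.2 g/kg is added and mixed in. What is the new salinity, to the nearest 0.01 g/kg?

Remaining after removal: 13,300,000 m³ at 8.4 g/kg (salt = 111,720,000)
After addition: salt = 111,720,000 + 28,400,000×21.2 = 713,800,000; volume = 41,700,000 m³
S = 713,800,000 / 41,700,000 = 17.1175 g/kg

17.12 g/kg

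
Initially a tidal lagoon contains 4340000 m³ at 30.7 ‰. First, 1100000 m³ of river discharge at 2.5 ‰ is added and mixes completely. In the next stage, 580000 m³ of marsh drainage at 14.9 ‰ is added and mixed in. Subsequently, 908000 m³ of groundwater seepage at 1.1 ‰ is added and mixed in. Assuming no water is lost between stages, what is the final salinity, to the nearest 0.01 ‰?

21.02 ‰

By conservation of dissolved salt,
Initial salt = 4,340,000×30.7 = 133,238,000
After stage 1: salt = 133,238,000 + 1,100,000×2.5 = 135,988,000; volume = 5,440,000 m³; S = 24.998 ‰
After stage 2: salt = 135,988,000 + 580,000×14.9 = 144,630,000; volume = 6,020,000 m³; S = 24.025 ‰
After stage 3: salt = 144,630,000 + 908,000×1.1 = 145,628,800; volume = 6,928,000 m³
S = 145,628,800 / 6,928,000 = 21.0203 ‰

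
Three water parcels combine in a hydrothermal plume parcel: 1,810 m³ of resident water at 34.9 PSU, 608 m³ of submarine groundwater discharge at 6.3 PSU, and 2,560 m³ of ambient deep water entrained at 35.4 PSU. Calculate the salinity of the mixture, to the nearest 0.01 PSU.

31.66 PSU

Conserving salt mass:
salt = 1,810×34.9 + 608×6.3 + 2,560×35.4 = 63,169 + 3,830.4 + 90,624 = 157,623.4
volume = 1,810 + 608 + 2,560 = 4,978 m³
S = 157,623.4 / 4,978 = 31.664 PSU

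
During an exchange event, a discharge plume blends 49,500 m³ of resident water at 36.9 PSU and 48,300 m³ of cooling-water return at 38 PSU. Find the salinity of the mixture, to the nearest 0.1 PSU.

37.4 PSU

Mass of salt is conserved:
salt = 49,500×36.9 + 48,300×38 = 1,826,550 + 1,835,400 = 3,661,950
volume = 49,500 + 48,300 = 97,800 m³
S = 3,661,950 / 97,800 = 37.443 PSU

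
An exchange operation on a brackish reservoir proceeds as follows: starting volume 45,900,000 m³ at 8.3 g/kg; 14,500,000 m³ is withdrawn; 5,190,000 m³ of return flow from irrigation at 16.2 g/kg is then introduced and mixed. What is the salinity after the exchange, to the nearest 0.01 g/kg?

Remaining after removal: 31,400,000 m³ at 8.3 g/kg (salt = 260,620,000)
After addition: salt = 260,620,000 + 5,190,000×16.2 = 344,698,000; volume = 36,590,000 m³
S = 344,698,000 / 36,590,000 = 9.4206 g/kg

9.42 g/kg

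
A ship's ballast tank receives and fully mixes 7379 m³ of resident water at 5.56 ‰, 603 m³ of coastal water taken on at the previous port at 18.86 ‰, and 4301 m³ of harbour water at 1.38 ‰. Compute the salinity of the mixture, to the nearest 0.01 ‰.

4.75 ‰

Salt balance:
salt = 7,379×5.56 + 603×18.86 + 4,301×1.38 = 41,027.24 + 11,372.58 + 5,935.38 = 58,335.2
volume = 7,379 + 603 + 4,301 = 12,283 m³
S = 58,335.2 / 12,283 = 4.7493 ‰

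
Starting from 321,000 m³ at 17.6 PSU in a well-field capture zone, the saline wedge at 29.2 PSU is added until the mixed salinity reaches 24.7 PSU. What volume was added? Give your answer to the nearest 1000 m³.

506000 m³

Salt balance: 321,000×17.6 + V×29.2 = (321,000+V)×24.7
5,649,600 + 29.2V = 7,928,700 + 24.7V
2,279,100 = 4.5V
V = 506,466.67 m³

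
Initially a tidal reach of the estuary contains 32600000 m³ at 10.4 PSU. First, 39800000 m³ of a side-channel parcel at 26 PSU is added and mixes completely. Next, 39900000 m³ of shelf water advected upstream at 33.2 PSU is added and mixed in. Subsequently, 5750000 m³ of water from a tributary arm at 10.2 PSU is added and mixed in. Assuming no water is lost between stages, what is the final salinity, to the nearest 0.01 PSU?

Weighted by volume,
Initial salt = 32,600,000×10.4 = 339,040,000
After stage 1: salt = 339,040,000 + 39,800,000×26 = 1,373,840,000; volume = 72,400,000 m³; S = 18.976 PSU
After stage 2: salt = 1,373,840,000 + 39,900,000×33.2 = 2,698,520,000; volume = 112,300,000 m³; S = 24.03 PSU
After stage 3: salt = 2,698,520,000 + 5,750,000×10.2 = 2,757,170,000; volume = 118,050,000 m³
S = 2,757,170,000 / 118,050,000 = 23.356 PSU

23.36 PSU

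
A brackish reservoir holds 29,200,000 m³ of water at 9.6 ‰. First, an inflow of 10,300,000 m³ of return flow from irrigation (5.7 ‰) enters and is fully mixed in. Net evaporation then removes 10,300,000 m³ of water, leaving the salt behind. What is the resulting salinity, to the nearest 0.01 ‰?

After mixing: salt = 29,200,000×9.6 + 10,300,000×5.7 = 339,030,000; volume = 39,500,000 m³
After evaporation: salt unchanged = 339,030,000; volume = 39,500,000 − 10,300,000 = 29,200,000 m³
S = 339,030,000 / 29,200,000 = 11.6106 ‰

11.61 ‰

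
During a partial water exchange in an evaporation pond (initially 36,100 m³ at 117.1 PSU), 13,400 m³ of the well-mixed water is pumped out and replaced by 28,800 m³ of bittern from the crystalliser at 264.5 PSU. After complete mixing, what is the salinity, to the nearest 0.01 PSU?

199.53 PSU

Remaining after removal: 22,700 m³ at 117.1 PSU (salt = 2,658,170)
After addition: salt = 2,658,170 + 28,800×264.5 = 10,275,770; volume = 51,500 m³
S = 10,275,770 / 51,500 = 199.5295 PSU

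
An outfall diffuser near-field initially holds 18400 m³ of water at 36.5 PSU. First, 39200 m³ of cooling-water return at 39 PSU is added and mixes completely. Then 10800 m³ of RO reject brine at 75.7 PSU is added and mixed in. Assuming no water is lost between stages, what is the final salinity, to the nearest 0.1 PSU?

44.1 PSU

Salt balance:
Initial salt = 18,400×36.5 = 671,600
After stage 1: salt = 671,600 + 39,200×39 = 2,200,400; volume = 57,600 m³; S = 38.201 PSU
After stage 2: salt = 2,200,400 + 10,800×75.7 = 3,017,960; volume = 68,400 m³
S = 3,017,960 / 68,400 = 44.1222 PSU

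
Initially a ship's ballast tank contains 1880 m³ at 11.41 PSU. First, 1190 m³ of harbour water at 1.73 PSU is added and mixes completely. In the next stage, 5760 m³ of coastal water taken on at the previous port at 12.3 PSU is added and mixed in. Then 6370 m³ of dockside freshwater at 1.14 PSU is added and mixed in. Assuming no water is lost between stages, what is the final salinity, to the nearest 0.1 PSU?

Mass of salt is conserved:
Initial salt = 1,880×11.41 = 21,450.8
After stage 1: salt = 21,450.8 + 1,190×1.73 = 23,509.5; volume = 3,070 m³; S = 7.658 PSU
After stage 2: salt = 23,509.5 + 5,760×12.3 = 94,357.5; volume = 8,830 m³; S = 10.686 PSU
After stage 3: salt = 94,357.5 + 6,370×1.14 = 101,619.3; volume = 15,200 m³
S = 101,619.3 / 15,200 = 6.6855 PSU

6.7 PSU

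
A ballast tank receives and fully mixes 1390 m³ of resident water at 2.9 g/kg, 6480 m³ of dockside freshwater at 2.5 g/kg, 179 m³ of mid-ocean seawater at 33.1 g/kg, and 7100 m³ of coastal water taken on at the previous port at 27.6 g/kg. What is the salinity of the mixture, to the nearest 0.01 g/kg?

14.66 g/kg

Weighted by volume,
salt = 1,390×2.9 + 6,480×2.5 + 179×33.1 + 7,100×27.6 = 4,031 + 16,200 + 5,924.9 + 195,960 = 222,115.9
volume = 1,390 + 6,480 + 179 + 7,100 = 15,149 m³
S = 222,115.9 / 15,149 = 14.6621 g/kg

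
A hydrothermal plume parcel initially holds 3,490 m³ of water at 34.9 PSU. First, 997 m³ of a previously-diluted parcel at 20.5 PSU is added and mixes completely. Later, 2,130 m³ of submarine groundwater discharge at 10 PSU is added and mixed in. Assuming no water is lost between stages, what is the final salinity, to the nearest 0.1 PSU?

Mass of salt is conserved:
Initial salt = 3,490×34.9 = 121,801
After stage 1: salt = 121,801 + 997×20.5 = 142,239.5; volume = 4,487 m³; S = 31.7 PSU
After stage 2: salt = 142,239.5 + 2,130×10 = 163,539.5; volume = 6,617 m³
S = 163,539.5 / 6,617 = 24.7151 PSU

24.7 PSU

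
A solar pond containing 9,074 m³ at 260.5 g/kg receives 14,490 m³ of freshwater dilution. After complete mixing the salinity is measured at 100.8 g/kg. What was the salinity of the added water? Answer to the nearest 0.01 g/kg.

0.79 g/kg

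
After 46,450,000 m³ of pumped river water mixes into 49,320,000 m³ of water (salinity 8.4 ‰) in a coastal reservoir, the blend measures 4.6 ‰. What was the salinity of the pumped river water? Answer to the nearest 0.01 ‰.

0.57 ‰

Salt balance: 49,320,000×8.4 + 46,450,000×S = 95,770,000×4.6
414,288,000 + 46,450,000·S = 440,542,000
S = (440,542,000 − 414,288,000) / 46,450,000 = 0.5652 ‰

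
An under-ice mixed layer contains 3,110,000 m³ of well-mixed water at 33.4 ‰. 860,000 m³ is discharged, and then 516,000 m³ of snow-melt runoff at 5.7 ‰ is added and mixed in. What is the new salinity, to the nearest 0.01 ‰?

Remaining after removal: 2,250,000 m³ at 33.4 ‰ (salt = 75,150,000)
After addition: salt = 75,150,000 + 516,000×5.7 = 78,091,200; volume = 2,766,000 m³
S = 78,091,200 / 2,766,000 = 28.2325 ‰

28.23 ‰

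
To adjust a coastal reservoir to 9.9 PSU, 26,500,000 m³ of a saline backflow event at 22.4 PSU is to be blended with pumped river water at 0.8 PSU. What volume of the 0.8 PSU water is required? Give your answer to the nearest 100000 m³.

36400000 m³

Salt balance: 26,500,000×22.4 + V×0.8 = (26,500,000+V)×9.9
593,600,000 + 0.8V = 262,350,000 + 9.9V
331,250,000 = 9.1V
V = 36,401,098.9 m³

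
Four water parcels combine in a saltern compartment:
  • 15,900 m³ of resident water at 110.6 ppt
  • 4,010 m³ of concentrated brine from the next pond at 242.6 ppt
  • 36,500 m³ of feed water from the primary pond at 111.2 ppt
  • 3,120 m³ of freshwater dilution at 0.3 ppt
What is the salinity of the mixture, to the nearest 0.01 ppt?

By conservation of dissolved salt,
salt = 15,900×110.6 + 4,010×242.6 + 36,500×111.2 + 3,120×0.3 = 1,758,540 + 972,826 + 4,058,800 + 936 = 6,791,102
volume = 15,900 + 4,010 + 36,500 + 3,120 = 59,530 m³
S = 6,791,102 / 59,530 = 114.0786 ppt

114.08 ppt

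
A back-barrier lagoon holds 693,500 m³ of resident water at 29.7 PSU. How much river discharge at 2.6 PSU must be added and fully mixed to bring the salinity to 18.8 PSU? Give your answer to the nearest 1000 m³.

467000 m³

Salt balance: 693,500×29.7 + V×2.6 = (693,500+V)×18.8
20,596,950 + 2.6V = 13,037,800 + 18.8V
7,559,150 = 16.2V
V = 466,614.2 m³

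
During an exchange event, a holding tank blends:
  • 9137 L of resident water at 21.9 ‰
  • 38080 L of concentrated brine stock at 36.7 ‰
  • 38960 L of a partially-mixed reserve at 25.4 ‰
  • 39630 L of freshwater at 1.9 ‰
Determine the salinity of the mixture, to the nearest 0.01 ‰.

21.16 ‰

Mass of salt is conserved:
salt = 9,137×21.9 + 38,080×36.7 + 38,960×25.4 + 39,630×1.9 = 200,100.3 + 1,397,536 + 989,584 + 75,297 = 2,662,517.3
volume = 9,137 + 38,080 + 38,960 + 39,630 = 125,807 L
S = 2,662,517.3 / 125,807 = 21.1635 ‰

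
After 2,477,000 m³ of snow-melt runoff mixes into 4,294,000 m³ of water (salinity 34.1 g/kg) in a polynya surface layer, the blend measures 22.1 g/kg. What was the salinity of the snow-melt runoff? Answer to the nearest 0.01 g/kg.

Salt balance: 4,294,000×34.1 + 2,477,000×S = 6,771,000×22.1
146,425,400 + 2,477,000·S = 149,639,100
S = (149,639,100 − 146,425,400) / 2,477,000 = 1.2974 g/kg

1.30 g/kg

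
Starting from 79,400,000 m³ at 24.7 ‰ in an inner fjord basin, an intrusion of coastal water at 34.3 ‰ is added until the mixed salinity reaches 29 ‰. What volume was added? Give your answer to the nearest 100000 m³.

Salt balance: 79,400,000×24.7 + V×34.3 = (79,400,000+V)×29
1,961,180,000 + 34.3V = 2,302,600,000 + 29V
341,420,000 = 5.3V
V = 64,418,867.92 m³

64400000 m³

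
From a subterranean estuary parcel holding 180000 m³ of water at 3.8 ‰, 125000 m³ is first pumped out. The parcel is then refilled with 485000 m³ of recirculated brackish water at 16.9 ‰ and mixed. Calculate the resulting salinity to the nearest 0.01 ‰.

15.57 ‰

Remaining after removal: 55,000 m³ at 3.8 ‰ (salt = 209,000)
After addition: salt = 209,000 + 485,000×16.9 = 8,405,500; volume = 540,000 m³
S = 8,405,500 / 540,000 = 15.5657 ‰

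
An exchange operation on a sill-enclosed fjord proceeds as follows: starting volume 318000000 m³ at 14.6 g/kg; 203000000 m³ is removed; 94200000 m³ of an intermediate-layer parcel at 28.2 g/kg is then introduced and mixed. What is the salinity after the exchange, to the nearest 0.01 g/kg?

20.72 g/kg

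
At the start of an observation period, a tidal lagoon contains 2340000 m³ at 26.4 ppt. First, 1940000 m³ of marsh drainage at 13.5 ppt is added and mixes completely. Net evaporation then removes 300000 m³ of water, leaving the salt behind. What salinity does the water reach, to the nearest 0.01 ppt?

22.10 ppt

After mixing: salt = 2,340,000×26.4 + 1,940,000×13.5 = 87,966,000; volume = 4,280,000 m³
After evaporation: salt unchanged = 87,966,000; volume = 4,280,000 − 300,000 = 3,980,000 m³
S = 87,966,000 / 3,980,000 = 22.102 ppt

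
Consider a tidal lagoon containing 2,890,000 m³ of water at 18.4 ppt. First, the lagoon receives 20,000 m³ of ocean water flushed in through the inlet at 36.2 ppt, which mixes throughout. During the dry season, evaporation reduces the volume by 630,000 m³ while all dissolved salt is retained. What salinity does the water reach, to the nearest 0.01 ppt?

After mixing: salt = 2,890,000×18.4 + 20,000×36.2 = 53,900,000; volume = 2,910,000 m³
After evaporation: salt unchanged = 53,900,000; volume = 2,910,000 − 630,000 = 2,280,000 m³
S = 53,900,000 / 2,280,000 = 23.6404 ppt

23.64 ppt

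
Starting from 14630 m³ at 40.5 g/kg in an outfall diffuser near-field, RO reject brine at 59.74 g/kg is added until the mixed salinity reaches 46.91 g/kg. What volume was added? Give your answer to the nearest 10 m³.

7310 m³

Salt balance: 14,630×40.5 + V×59.74 = (14,630+V)×46.91
592,515 + 59.74V = 686,293.3 + 46.91V
93,778.3 = 12.83V
V = 7,309.3 m³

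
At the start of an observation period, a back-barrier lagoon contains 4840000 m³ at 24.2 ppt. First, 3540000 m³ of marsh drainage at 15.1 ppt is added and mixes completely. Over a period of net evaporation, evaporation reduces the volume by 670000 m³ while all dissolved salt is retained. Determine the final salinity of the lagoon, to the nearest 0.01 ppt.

22.12 ppt

After mixing: salt = 4,840,000×24.2 + 3,540,000×15.1 = 170,582,000; volume = 8,380,000 m³
After evaporation: salt unchanged = 170,582,000; volume = 8,380,000 − 670,000 = 7,710,000 m³
S = 170,582,000 / 7,710,000 = 22.1248 ppt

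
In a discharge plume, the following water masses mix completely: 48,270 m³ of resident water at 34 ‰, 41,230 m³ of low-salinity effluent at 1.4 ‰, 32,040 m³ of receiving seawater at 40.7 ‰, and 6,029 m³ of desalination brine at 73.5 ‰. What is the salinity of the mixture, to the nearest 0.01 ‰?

Conserving salt mass:
salt = 48,270×34 + 41,230×1.4 + 32,040×40.7 + 6,029×73.5 = 1,641,180 + 57,722 + 1,304,028 + 443,131.5 = 3,446,061.5
volume = 48,270 + 41,230 + 32,040 + 6,029 = 127,569 m³
S = 3,446,061.5 / 127,569 = 27.0133 ‰

27.01 ‰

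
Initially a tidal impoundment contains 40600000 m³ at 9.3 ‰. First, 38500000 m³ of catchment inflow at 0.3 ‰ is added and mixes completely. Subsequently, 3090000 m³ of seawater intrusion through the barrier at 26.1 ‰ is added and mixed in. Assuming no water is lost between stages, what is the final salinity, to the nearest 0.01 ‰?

Total salt / total volume:
Initial salt = 40,600,000×9.3 = 377,580,000
After stage 1: salt = 377,580,000 + 38,500,000×0.3 = 389,130,000; volume = 79,100,000 m³; S = 4.919 ‰
After stage 2: salt = 389,130,000 + 3,090,000×26.1 = 469,779,000; volume = 82,190,000 m³
S = 469,779,000 / 82,190,000 = 5.7158 ‰

5.72 ‰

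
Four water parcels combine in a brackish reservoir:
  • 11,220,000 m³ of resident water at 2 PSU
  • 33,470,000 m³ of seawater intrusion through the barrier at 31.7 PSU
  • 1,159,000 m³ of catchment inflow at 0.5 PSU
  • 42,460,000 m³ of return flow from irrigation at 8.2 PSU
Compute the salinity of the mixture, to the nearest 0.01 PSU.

16.22 PSU

Salt balance:
salt = 11,220,000×2 + 33,470,000×31.7 + 1,159,000×0.5 + 42,460,000×8.2 = 22,440,000 + 1,060,999,000 + 579,500 + 348,172,000 = 1,432,190,500
volume = 11,220,000 + 33,470,000 + 1,159,000 + 42,460,000 = 88,309,000 m³
S = 1,432,190,500 / 88,309,000 = 16.2179 PSU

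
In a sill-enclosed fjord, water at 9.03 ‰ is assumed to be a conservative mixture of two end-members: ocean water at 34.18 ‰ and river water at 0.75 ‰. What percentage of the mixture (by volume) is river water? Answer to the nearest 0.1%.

75.2%

Let f be the freshwater fraction. Salt balance per unit volume:
f×0.75 + (1−f)×34.18 = 9.03
f = (34.18 − 9.03) / (34.18 − 0.75) = 25.15/33.43 = 0.7523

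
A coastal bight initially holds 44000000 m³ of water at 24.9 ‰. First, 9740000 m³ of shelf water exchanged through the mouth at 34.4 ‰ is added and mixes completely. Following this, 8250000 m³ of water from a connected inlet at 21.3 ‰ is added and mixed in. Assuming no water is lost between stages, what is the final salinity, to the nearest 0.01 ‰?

Salt balance:
Initial salt = 44,000,000×24.9 = 1,095,600,000
After stage 1: salt = 1,095,600,000 + 9,740,000×34.4 = 1,430,656,000; volume = 53,740,000 m³; S = 26.622 ‰
After stage 2: salt = 1,430,656,000 + 8,250,000×21.3 = 1,606,381,000; volume = 61,990,000 m³
S = 1,606,381,000 / 61,990,000 = 25.9136 ‰

25.91 ‰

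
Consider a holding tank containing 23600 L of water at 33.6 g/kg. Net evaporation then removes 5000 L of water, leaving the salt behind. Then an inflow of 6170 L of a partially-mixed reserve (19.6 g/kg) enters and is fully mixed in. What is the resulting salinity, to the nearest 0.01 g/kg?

After evaporation: salt = 23,600×33.6 = 792,960; volume = 23,600 − 5,000 = 18,600 L
After mixing: salt = 792,960 + 6,170×19.6 = 913,892; volume = 18,600 + 6,170 = 24,770 L
S = 913,892 / 24,770 = 36.8951 g/kg

36.90 g/kg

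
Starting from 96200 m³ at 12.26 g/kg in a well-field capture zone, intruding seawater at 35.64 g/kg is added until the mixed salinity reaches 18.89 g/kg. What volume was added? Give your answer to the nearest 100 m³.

38100 m³

Salt balance: 96,200×12.26 + V×35.64 = (96,200+V)×18.89
1,179,412 + 35.64V = 1,817,218 + 18.89V
637,806 = 16.75V
V = 38,077.97 m³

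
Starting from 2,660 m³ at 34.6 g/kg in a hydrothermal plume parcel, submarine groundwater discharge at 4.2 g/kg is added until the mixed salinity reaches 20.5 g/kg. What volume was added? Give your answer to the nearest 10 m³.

2300 m³

Salt balance: 2,660×34.6 + V×4.2 = (2,660+V)×20.5
92,036 + 4.2V = 54,530 + 20.5V
37,506 = 16.3V
V = 2,300.98 m³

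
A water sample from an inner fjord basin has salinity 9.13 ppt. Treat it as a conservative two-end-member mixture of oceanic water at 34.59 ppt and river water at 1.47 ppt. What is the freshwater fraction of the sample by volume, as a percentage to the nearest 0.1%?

76.9%

Let f be the freshwater fraction. Salt balance per unit volume:
f×1.47 + (1−f)×34.59 = 9.13
f = (34.59 − 9.13) / (34.59 − 1.47) = 25.46/33.12 = 0.7687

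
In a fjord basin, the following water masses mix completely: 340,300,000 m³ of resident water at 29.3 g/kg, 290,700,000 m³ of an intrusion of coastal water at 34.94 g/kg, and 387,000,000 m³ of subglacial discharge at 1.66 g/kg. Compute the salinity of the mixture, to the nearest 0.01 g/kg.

20.40 g/kg

Salt balance:
salt = 340,300,000×29.3 + 290,700,000×34.94 + 387,000,000×1.66 = 9,970,790,000 + 10,157,058,000 + 642,420,000 = 20,770,268,000
volume = 340,300,000 + 290,700,000 + 387,000,000 = 1,018,000,000 m³
S = 20,770,268,000 / 1,018,000,000 = 20.403 g/kg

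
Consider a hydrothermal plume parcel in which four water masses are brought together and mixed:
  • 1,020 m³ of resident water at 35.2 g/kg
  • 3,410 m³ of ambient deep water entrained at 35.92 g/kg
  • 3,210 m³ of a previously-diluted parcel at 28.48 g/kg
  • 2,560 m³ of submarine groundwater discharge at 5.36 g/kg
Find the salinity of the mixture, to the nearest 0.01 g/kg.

25.84 g/kg

Conserving salt mass:
salt = 1,020×35.2 + 3,410×35.92 + 3,210×28.48 + 2,560×5.36 = 35,904 + 122,487.2 + 91,420.8 + 13,721.6 = 263,533.6
volume = 1,020 + 3,410 + 3,210 + 2,560 = 10,200 m³
S = 263,533.6 / 10,200 = 25.8366 g/kg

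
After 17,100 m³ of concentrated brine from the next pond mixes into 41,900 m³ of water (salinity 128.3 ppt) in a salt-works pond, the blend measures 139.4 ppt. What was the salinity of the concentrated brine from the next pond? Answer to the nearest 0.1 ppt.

166.6 ppt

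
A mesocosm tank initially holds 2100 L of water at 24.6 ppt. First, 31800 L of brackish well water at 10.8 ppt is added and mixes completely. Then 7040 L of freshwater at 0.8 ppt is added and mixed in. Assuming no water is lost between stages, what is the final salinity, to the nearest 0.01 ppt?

9.79 ppt

By conservation of dissolved salt,
Initial salt = 2,100×24.6 = 51,660
After stage 1: salt = 51,660 + 31,800×10.8 = 395,100; volume = 33,900 L; S = 11.655 ppt
After stage 2: salt = 395,100 + 7,040×0.8 = 400,732; volume = 40,940 L
S = 400,732 / 40,940 = 9.7883 ppt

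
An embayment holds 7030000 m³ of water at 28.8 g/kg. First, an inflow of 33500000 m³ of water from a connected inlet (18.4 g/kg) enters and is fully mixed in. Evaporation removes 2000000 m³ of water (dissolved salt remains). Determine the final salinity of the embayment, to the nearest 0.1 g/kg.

After mixing: salt = 7,030,000×28.8 + 33,500,000×18.4 = 818,864,000; volume = 40,530,000 m³
After evaporation: salt unchanged = 818,864,000; volume = 40,530,000 − 2,000,000 = 38,530,000 m³
S = 818,864,000 / 38,530,000 = 21.2526 g/kg

21.3 g/kg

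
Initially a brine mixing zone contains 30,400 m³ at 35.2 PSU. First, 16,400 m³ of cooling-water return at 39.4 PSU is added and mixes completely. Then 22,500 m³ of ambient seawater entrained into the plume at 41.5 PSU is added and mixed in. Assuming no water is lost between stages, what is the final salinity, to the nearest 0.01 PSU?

By conservation of dissolved salt,
Initial salt = 30,400×35.2 = 1,070,080
After stage 1: salt = 1,070,080 + 16,400×39.4 = 1,716,240; volume = 46,800 m³; S = 36.672 PSU
After stage 2: salt = 1,716,240 + 22,500×41.5 = 2,649,990; volume = 69,300 m³
S = 2,649,990 / 69,300 = 38.2394 PSU

38.24 PSU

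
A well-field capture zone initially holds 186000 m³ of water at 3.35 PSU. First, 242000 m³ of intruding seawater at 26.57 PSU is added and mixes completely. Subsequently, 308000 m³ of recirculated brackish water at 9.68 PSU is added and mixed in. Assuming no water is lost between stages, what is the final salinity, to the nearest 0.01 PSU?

13.63 PSU

By conservation of dissolved salt,
Initial salt = 186,000×3.35 = 623,100
After stage 1: salt = 623,100 + 242,000×26.57 = 7,053,040; volume = 428,000 m³; S = 16.479 PSU
After stage 2: salt = 7,053,040 + 308,000×9.68 = 10,034,480; volume = 736,000 m³
S = 10,034,480 / 736,000 = 13.6338 PSU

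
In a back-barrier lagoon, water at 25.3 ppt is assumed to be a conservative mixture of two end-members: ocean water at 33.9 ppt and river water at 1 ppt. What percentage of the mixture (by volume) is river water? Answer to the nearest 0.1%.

Let f be the freshwater fraction. Salt balance per unit volume:
f×1 + (1−f)×33.9 = 25.3
f = (33.9 − 25.3) / (33.9 − 1) = 8.6/32.9 = 0.2614

26.1%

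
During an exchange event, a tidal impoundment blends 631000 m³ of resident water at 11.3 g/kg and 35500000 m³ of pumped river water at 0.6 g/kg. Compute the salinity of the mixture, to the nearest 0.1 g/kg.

0.8 g/kg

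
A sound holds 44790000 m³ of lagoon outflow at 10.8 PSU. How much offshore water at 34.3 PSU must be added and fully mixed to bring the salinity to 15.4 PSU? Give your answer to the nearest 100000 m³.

10900000 m³

Salt balance: 44,790,000×10.8 + V×34.3 = (44,790,000+V)×15.4
483,732,000 + 34.3V = 689,766,000 + 15.4V
206,034,000 = 18.9V
V = 10,901,269.84 m³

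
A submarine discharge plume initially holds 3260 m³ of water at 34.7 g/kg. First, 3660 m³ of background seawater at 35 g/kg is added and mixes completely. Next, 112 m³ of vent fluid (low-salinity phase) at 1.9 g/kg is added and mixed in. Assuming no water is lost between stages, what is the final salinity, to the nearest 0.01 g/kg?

34.33 g/kg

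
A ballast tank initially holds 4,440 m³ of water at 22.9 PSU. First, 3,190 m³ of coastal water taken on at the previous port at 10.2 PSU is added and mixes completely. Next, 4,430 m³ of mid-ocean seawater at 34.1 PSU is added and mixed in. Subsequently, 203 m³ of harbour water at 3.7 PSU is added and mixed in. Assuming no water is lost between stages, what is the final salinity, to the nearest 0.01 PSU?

Conserving salt mass:
Initial salt = 4,440×22.9 = 101,676
After stage 1: salt = 101,676 + 3,190×10.2 = 134,214; volume = 7,630 m³; S = 17.59 PSU
After stage 2: salt = 134,214 + 4,430×34.1 = 285,277; volume = 12,060 m³; S = 23.655 PSU
After stage 3: salt = 285,277 + 203×3.7 = 286,028.1; volume = 12,263 m³
S = 286,028.1 / 12,263 = 23.3245 PSU

23.32 PSU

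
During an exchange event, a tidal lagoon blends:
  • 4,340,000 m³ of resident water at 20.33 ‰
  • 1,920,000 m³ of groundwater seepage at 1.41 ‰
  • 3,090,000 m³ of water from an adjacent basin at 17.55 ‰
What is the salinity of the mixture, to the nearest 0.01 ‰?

By conservation of dissolved salt,
salt = 4,340,000×20.33 + 1,920,000×1.41 + 3,090,000×17.55 = 88,232,200 + 2,707,200 + 54,229,500 = 145,168,900
volume = 4,340,000 + 1,920,000 + 3,090,000 = 9,350,000 m³
S = 145,168,900 / 9,350,000 = 15.5261 ‰

15.53 ‰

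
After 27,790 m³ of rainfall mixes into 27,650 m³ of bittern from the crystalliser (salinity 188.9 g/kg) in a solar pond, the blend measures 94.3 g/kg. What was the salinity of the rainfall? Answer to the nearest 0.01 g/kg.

0.18 g/kg

Salt balance: 27,650×188.9 + 27,790×S = 55,440×94.3
5,223,085 + 27,790·S = 5,227,992
S = (5,227,992 − 5,223,085) / 27,790 = 0.1766 g/kg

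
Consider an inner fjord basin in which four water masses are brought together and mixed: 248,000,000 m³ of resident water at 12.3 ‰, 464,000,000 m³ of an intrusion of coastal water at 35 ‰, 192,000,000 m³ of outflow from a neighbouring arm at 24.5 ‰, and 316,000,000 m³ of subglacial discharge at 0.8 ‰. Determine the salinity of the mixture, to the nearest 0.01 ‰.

19.87 ‰

Mass of salt is conserved:
salt = 248,000,000×12.3 + 464,000,000×35 + 192,000,000×24.5 + 316,000,000×0.8 = 3,050,400,000 + 16,240,000,000 + 4,704,000,000 + 252,800,000 = 24,247,200,000
volume = 248,000,000 + 464,000,000 + 192,000,000 + 316,000,000 = 1,220,000,000 m³
S = 24,247,200,000 / 1,220,000,000 = 19.8748 ‰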